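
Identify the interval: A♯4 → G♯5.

minor seventh

A to G spans seven letter names (A-B-C-D-E-F-G) — that makes it a seventh of some quality.
A major seventh would be 11 semitones, but A#4 to G#5 is 10 — one semitone narrower, making it a minor seventh.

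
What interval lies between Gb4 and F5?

G to F spans seven letter names (G-A-B-C-D-E-F) — that makes it a seventh of some quality.
Gb4 to F5 is 11 semitones, matching the major seventh exactly, so the quality is major.

M7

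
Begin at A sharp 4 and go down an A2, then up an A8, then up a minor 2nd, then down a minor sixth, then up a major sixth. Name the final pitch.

A sharp 5

An augmented second down from A#4 is G4.
An augmented octave up from G4 is G#5.
Up a minor second from G#5: A5 (1 semitone up).
A5 down a minor sixth → C#5 (8 semitones).
A major sixth up from C#5 is A#5.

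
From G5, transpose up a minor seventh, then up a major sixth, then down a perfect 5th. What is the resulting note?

A minor seventh up from G5 is F6.
Up a major sixth from F6: D7 (9 semitones up).
D7 down a perfect fifth → G6 (7 semitones).

G6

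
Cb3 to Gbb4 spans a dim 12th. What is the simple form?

d5

Each octave removed subtracts seven from the number: 12 − 7 = 5.
So a diminished twelfth is an octave plus a diminished fifth. The quality is unchanged.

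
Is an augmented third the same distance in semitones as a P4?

An augmented third spans 5 semitones, and a perfect fourth also spans 5 semitones — they're enharmonic.

Yes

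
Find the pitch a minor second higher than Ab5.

Two letter names up from A: B.
A minor second is 1 semitone; 1 semitone up from Ab5 gives Bbb5.

Bbb5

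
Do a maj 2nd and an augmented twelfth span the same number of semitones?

No

2 semitones (major second) vs 20 semitones (augmented twelfth): not equal.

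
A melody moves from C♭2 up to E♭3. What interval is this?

major tenth

C to E spans three letter names (C-D-E), plus an octave, so the interval is some kind of tenth.
Counting semitones, Cb2→Eb3 is 16, which is the major tenth.
(Equivalently, a compound major third: a major third plus an octave.)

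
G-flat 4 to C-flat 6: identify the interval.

G to C spans four letter names (G-A-B-C), plus an octave: an eleventh.
Gb4 to Cb6 is 17 semitones, matching the perfect eleventh exactly, so the quality is perfect.
(Equivalently, a compound perfect fourth: a perfect fourth plus an octave.)

perfect eleventh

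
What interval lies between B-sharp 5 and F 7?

B to F spans five letter names (B-C-D-E-F), plus an octave — that makes it a twelfth of some quality.
A perfect twelfth would be 19 semitones; B#5 to F7 is 17, two semitones narrower, so the interval is doubly diminished.
(Equivalently, a compound doubly diminished fifth: a doubly diminished fifth plus an octave.)

doubly diminished twelfth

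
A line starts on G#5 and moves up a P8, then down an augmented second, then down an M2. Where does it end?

Up a perfect octave from G#5: G#6 (12 semitones up).
G#6 down an augmented second → F6 (3 semitones).
A major second down from F6 is Eb6.

Eb6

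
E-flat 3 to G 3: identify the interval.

E to G spans three letter names (E-F-G) — that makes it a third of some quality.
Counting semitones, Eb3→G3 is 4, which is the major third.

major 3rd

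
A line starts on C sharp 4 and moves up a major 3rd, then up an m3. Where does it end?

G sharp 4

Up a major third from C#4: E#4 (4 semitones up).
E#4 up a minor third → G#4 (3 semitones).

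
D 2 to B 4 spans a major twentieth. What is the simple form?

major 6th

Take out 2 octaves (14 from the number): 20 − 14 = 6.
So a major twentieth is 2 octaves plus a major sixth. The quality is unchanged.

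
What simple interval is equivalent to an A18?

augmented fourth

Subtracting seven from the interval number removes an octave: 18 − 14 = 4.
So an augmented eighteenth is 2 octaves plus an augmented fourth. The quality is unchanged.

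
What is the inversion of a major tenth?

First reduce the compound major tenth to its simple form, a major third.
Inverted interval numbers add to nine, so a third pairs with a sixth (3 + 6 = 9).
The quality also flips — major becomes minor — giving a minor sixth.

m6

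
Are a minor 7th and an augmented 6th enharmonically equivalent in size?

Yes

A minor seventh spans 10 semitones, and an augmented sixth also spans 10 semitones — they're enharmonic.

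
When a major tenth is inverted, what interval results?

First reduce the compound major tenth to its simple form, a major third.
The rule of nine gives the new number: 9 − 3 = 6, so a third becomes a sixth.
And major becomes minor under inversion, so we get a minor sixth.

minor sixth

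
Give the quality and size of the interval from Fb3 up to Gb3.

F to G spans two letter names (F-G) — that makes it a second of some quality.
Fb3 to Gb3 is 2 semitones, matching the major second exactly, so the quality is major.

major second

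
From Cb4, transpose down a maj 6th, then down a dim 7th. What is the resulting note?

F2

Down a major sixth from Cb4: Ebb3 (9 semitones down).
Down a diminished seventh from Ebb3: F2 (9 semitones down).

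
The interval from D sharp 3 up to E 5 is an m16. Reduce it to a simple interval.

Each octave removed subtracts seven from the number: 16 − 14 = 2.
That makes a minor sixteenth a compound minor second — 2 octaves plus a minor second.

minor second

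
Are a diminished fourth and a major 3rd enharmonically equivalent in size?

A diminished fourth = 4 semitones = a major third; enharmonically equal.

Yes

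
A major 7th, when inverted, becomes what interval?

The rule of nine gives the new number: 9 − 7 = 2, so a seventh becomes a second.
The quality also flips — major becomes minor — giving a minor second.

minor 2nd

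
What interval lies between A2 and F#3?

A to F spans six letter names (A-B-C-D-E-F): a sixth.
The major sixth spans 9 semitones, and A2 to F#3 is exactly 9 semitones — so this is a major sixth.

major sixth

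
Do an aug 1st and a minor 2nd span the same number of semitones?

An augmented unison spans 1 semitone, and a minor second also spans 1 semitone — they're enharmonic.

Yes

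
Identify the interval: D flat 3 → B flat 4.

major thirteenth

D to B spans six letter names (D-E-F-G-A-B), plus an octave, so the interval is some kind of thirteenth.
The major thirteenth spans 21 semitones, and Db3 to Bb4 is exactly 21 semitones — so this is a major thirteenth.
(Equivalently, a compound major sixth: a major sixth plus an octave.)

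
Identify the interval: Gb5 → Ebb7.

G to E spans six letter names (G-A-B-C-D-E), plus an octave, so the interval is some kind of thirteenth.
Gb5 to Ebb7 is 20 semitones, a half step short of the major thirteenth (21), so this is minor.
(Equivalently, a compound minor sixth: a minor sixth plus an octave.)

minor thirteenth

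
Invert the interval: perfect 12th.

perfect 4th

First reduce the compound perfect twelfth to its simple form, a perfect fifth.
Inverted interval numbers add to nine, so a fifth pairs with a fourth (5 + 4 = 9).
Quality inverts too: perfect stays perfect. That makes the inversion a perfect fourth.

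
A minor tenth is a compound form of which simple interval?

Subtracting seven from the interval number removes an octave: 10 − 7 = 3.
So a minor tenth is an octave plus a minor third. The quality is unchanged.

minor third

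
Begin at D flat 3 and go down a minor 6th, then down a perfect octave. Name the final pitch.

F 1

A minor sixth down from Db3 is F2.
F2 down a perfect octave → F1 (12 semitones).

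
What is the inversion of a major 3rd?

minor 6th

Inverted interval numbers add to nine, so a third pairs with a sixth (3 + 6 = 9).
And major becomes minor under inversion, so we get a minor sixth.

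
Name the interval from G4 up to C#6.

A11

G to C spans four letter names (G-A-B-C), plus an octave: an eleventh.
G4 to C#6 spans 18 semitones — one semitone wider than the perfect eleventh (17) — giving an augmented eleventh.
(Equivalently, a compound augmented fourth: an augmented fourth plus an octave.)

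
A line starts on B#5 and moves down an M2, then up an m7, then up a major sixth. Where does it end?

Down a major second from B#5: A#5 (2 semitones down).
A minor seventh up from A#5 is G#6.
A major sixth up from G#6 is E#7.

E#7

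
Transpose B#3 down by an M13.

D#2

Counting six letter names plus an octave down from B lands on D.
A major thirteenth spans 21 semitones, so from B#3 the target pitch is D#2.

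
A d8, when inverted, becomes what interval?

Interval numbers invert to sum to nine: 8 + 1 = 9, so an octave inverts to a unison.
The quality also flips — diminished becomes augmented — giving an augmented unison.

A1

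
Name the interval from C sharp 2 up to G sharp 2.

C to G spans five letter names (C-D-E-F-G): a fifth.
Counting semitones, C#2→G#2 is 7, which is the perfect fifth.

P5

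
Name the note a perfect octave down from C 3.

The letter stays C (same as the start), shifted an octave down.
A perfect octave spans 12 semitones, so from C3 the target pitch is C2.

C 2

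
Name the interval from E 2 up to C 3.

E to C spans six letter names (E-F-G-A-B-C): a sixth.
At 8 semitones, E2→C3 falls one short of a major sixth: minor.

minor 6th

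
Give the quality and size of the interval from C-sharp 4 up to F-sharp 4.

C to F spans four letter names (C-D-E-F), so the interval is some kind of fourth.
Counting semitones, C#4→F#4 is 5, which is the perfect fourth.

perfect fourth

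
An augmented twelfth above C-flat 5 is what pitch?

Five letters up from C (plus an octave) reaches G.
Moving 20 semitones up from Cb5 (the size of an augmented twelfth) reaches G6.

G 6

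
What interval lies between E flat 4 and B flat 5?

perfect twelfth

E to B spans five letter names (E-F-G-A-B), plus an octave: a twelfth.
Eb4 to Bb5 is 19 semitones, matching the perfect twelfth exactly, so the quality is perfect.
(Equivalently, a compound perfect fifth: a perfect fifth plus an octave.)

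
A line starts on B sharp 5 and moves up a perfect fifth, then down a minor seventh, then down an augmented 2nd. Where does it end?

F sharp 5

A perfect fifth up from B#5 is F##6.
F##6 down a minor seventh → G##5 (10 semitones).
An augmented second down from G##5 is F#5.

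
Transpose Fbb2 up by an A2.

Gb2

Counting two letter names up from F lands on G.
An augmented second is 3 semitones; 3 semitones up from Fbb2 gives Gb2.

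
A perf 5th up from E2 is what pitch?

B2

Counting five letter names up from E lands on B.
Moving 7 semitones up from E2 (the size of a perfect fifth) reaches B2.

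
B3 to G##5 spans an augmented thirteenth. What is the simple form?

Take out an octave (7 from the number): 13 − 7 = 6.
So an augmented thirteenth is an octave plus an augmented sixth. The quality is unchanged.

A6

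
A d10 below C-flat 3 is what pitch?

Counting three letter names plus an octave down from C lands on A.
Moving 14 semitones down from Cb3 (the size of a diminished tenth) reaches A1.

A 1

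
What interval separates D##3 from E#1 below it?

major fourteenth

Descending from D##3 to E#1 is the same interval as ascending E#1 to D##3.
E to D spans seven letter names (E-F-G-A-B-C-D), plus an octave, so the interval is some kind of fourteenth.
E#1 to D##3 is 23 semitones, matching the major fourteenth exactly, so the quality is major.
(Equivalently, a compound major seventh: a major seventh plus an octave.)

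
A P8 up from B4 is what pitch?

For an octave the letter name doesn't change: still B, an octave up.
A perfect octave spans 12 semitones, so from B4 the target pitch is B5.

B5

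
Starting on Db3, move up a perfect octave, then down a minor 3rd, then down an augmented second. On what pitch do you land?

Up a perfect octave from Db3: Db4 (12 semitones up).
Db4 down a minor third → Bb3 (3 semitones).
An augmented second down from Bb3 is Abb3.

Abb3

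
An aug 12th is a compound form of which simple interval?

Each octave removed subtracts seven from the number: 12 − 7 = 5.
So an augmented twelfth is an octave plus an augmented fifth. The quality is unchanged.

A5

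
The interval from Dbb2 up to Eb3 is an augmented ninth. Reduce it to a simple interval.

A2

Subtracting seven from the interval number removes an octave: 9 − 7 = 2.
So an augmented ninth is an octave plus an augmented second. The quality is unchanged.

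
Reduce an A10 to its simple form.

Subtracting seven from the interval number removes an octave: 10 − 7 = 3.
So an augmented tenth is an octave plus an augmented third. The quality is unchanged.

augmented 3rd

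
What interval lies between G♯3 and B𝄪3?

G to B spans three letter names (G-A-B), so the interval is some kind of third.
A major third would be 4 semitones; G#3 to B##3 is 5, one semitone wider, so the interval is augmented.

augmented third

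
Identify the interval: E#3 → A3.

diminished fourth

E to A spans four letter names (E-F-G-A), so the interval is some kind of fourth.
The perfect fourth is 5 semitones; here we have 4, one semitone narrower: diminished.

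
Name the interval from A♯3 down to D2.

Descending from A#3 to D2 is the same interval as ascending D2 to A#3.
D to A spans five letter names (D-E-F-G-A), plus an octave — that makes it a twelfth of some quality.
D2 to A#3 spans 20 semitones — one semitone wider than the perfect twelfth (19) — giving an augmented twelfth.
(Equivalently, a compound augmented fifth: an augmented fifth plus an octave.)

augmented twelfth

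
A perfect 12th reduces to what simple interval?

Subtracting seven from the interval number removes an octave: 12 − 7 = 5.
That makes a perfect twelfth a compound perfect fifth — an octave plus a perfect fifth.

perfect 5th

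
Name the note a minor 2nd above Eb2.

Fb2

The second takes the letter from E up to F.
A minor second is 1 semitone; 1 semitone up from Eb2 gives Fb2.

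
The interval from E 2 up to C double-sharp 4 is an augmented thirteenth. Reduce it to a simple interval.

Each octave removed subtracts seven from the number: 13 − 7 = 6.
So an augmented thirteenth is an octave plus an augmented sixth. The quality is unchanged.

A6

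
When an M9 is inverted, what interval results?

minor seventh

First reduce the compound major ninth to its simple form, a major second.
Inverted interval numbers add to nine, so a second pairs with a seventh (2 + 7 = 9).
And major becomes minor under inversion, so we get a minor seventh.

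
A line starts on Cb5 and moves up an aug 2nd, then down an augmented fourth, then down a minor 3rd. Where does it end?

Cb5 up an augmented second → D5 (3 semitones).
Down an augmented fourth from D5: Ab4 (6 semitones down).
Down a minor third from Ab4: F4 (3 semitones down).

F4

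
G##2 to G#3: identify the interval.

G to G is the same letter name, plus an octave, so the interval is some kind of octave.
A perfect octave would be 12 semitones; G##2 to G#3 is 11, one semitone narrower, so the interval is diminished.

diminished 8th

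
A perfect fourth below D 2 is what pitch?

Four letter names down from D: A.
A perfect fourth spans 5 semitones, so from D2 the target pitch is A1.

A 1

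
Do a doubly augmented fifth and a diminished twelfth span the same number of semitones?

A doubly augmented fifth is 9 semitones but a diminished twelfth is 18 semitones — different sizes.

No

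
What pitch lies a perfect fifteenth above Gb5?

Gb7

A fifteenth keeps the letter name G, two octaves up from G.
A perfect fifteenth spans 24 semitones, so from Gb5 the target pitch is Gb7.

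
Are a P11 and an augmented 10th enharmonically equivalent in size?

Yes

A perfect eleventh spans 17 semitones, and an augmented tenth also spans 17 semitones — they're enharmonic.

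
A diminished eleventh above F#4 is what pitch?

Bb5

The eleventh's letter: F up four letter names plus an octave → B.
A diminished eleventh spans 16 semitones, so from F#4 the target pitch is Bb5.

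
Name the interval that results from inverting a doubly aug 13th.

First reduce the compound doubly augmented thirteenth to its simple form, a doubly augmented sixth.
Interval numbers invert to sum to nine: 6 + 3 = 9, so a sixth inverts to a third.
Quality inverts too: doubly augmented becomes doubly diminished. That makes the inversion a doubly diminished third.

dd3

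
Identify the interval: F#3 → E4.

F to E spans seven letter names (F-G-A-B-C-D-E), so the interval is some kind of seventh.
F#3 to E4 is 10 semitones, a half step short of the major seventh (11), so this is minor.

minor seventh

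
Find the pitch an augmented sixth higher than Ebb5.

C6

Counting six letter names up from E lands on C.
An augmented sixth is 10 semitones; 10 semitones up from Ebb5 gives C6.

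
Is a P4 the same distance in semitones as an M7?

A perfect fourth is 5 semitones but a major seventh is 11 semitones — different sizes.

No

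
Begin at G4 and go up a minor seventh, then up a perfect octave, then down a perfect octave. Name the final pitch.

F5

Up a minor seventh from G4: F5 (10 semitones up).
A perfect octave up from F5 is F6.
Down a perfect octave from F6: F5 (12 semitones down).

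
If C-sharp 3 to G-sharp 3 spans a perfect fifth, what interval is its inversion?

P4

Inverted interval numbers add to nine, so a fifth pairs with a fourth (5 + 4 = 9).
Quality inverts too: perfect stays perfect. That makes the inversion a perfect fourth.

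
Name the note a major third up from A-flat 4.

Counting three letter names up from A lands on C.
Moving 4 semitones up from Ab4 (the size of a major third) reaches C5.

C 5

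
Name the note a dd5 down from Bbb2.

E2

Five letter names down from B: E.
Moving 5 semitones down from Bbb2 (the size of a doubly diminished fifth) reaches E2.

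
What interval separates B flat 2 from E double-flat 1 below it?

Descending from Bb2 to Ebb1 is the same interval as ascending Ebb1 to Bb2.
E to B spans five letter names (E-F-G-A-B), plus an octave, so the interval is some kind of twelfth.
The perfect twelfth is 19 semitones; here we have 20, one semitone wider: augmented.
(Equivalently, a compound augmented fifth: an augmented fifth plus an octave.)

augmented 12th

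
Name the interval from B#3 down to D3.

Descending from B#3 to D3 is the same interval as ascending D3 to B#3.
D to B spans six letter names (D-E-F-G-A-B) — that makes it a sixth of some quality.
D3 to B#3 spans 10 semitones — one semitone wider than the major sixth (9) — giving an augmented sixth.

augmented 6th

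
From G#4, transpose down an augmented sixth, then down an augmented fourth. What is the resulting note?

Fb3

Down an augmented sixth from G#4: Bb3 (10 semitones down).
Down an augmented fourth from Bb3: Fb3 (6 semitones down).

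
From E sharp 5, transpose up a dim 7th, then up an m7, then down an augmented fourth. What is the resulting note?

A diminished seventh up from E#5 is D6.
A minor seventh up from D6 is C7.
C7 down an augmented fourth → Gb6 (6 semitones).

G flat 6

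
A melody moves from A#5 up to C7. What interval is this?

A to C spans three letter names (A-B-C), plus an octave, so the interval is some kind of tenth.
A major tenth would be 16 semitones; A#5 to C7 is 14, two semitones narrower, so the interval is diminished.
(Equivalently, a compound diminished third: a diminished third plus an octave.)

diminished tenth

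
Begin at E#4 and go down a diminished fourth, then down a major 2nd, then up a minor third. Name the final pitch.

C##4

A diminished fourth down from E#4 is B##3.
A major second down from B##3 is A##3.
A minor third up from A##3 is C##4.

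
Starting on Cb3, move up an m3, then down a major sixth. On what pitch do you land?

Cb3 up a minor third → Ebb3 (3 semitones).
Ebb3 down a major sixth → Gbb2 (9 semitones).

Gbb2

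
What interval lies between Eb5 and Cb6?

m6

E to C spans six letter names (E-F-G-A-B-C), so the interval is some kind of sixth.
A major sixth would be 9 semitones, but Eb5 to Cb6 is 8 — one semitone narrower, making it a minor sixth.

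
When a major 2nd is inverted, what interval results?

minor 7th

The rule of nine gives the new number: 9 − 2 = 7, so a second becomes a seventh.
And major becomes minor under inversion, so we get a minor seventh.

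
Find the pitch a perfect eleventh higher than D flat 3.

G flat 4

Four letters up from D (plus an octave) reaches G.
A perfect eleventh spans 17 semitones, so from Db3 the target pitch is Gb4.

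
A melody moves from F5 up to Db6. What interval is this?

F to D spans six letter names (F-G-A-B-C-D) — that makes it a sixth of some quality.
A major sixth would be 9 semitones, but F5 to Db6 is 8 — one semitone narrower, making it a minor sixth.

minor sixth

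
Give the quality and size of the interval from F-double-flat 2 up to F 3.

doubly augmented octave

F to F is the same letter name, plus an octave — that makes it an octave of some quality.
A perfect octave would be 12 semitones; Fbb2 to F3 is 14, two semitones wider, so the interval is doubly augmented.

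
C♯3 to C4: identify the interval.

C to C is the same letter name, plus an octave: an octave.
C#3 to C4 spans 11 semitones — one semitone narrower than the perfect octave (12) — giving a diminished octave.

diminished 8th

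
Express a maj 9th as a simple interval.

M2

Take out an octave (7 from the number): 9 − 7 = 2.
That makes a major ninth a compound major second — an octave plus a major second.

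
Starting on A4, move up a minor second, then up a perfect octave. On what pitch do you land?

Bb5

A minor second up from A4 is Bb4.
A perfect octave up from Bb4 is Bb5.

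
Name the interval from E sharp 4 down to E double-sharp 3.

Descending from E#4 to E##3 is the same interval as ascending E##3 to E#4.
E to E is the same letter name, plus an octave, so the interval is some kind of octave.
A perfect octave would be 12 semitones; E##3 to E#4 is 11, one semitone narrower, so the interval is diminished.

diminished 8th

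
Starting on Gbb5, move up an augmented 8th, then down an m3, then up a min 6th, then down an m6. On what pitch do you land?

Up an augmented octave from Gbb5: Gb6 (13 semitones up).
Down a minor third from Gb6: Eb6 (3 semitones down).
Eb6 up a minor sixth → Cb7 (8 semitones).
Cb7 down a minor sixth → Eb6 (8 semitones).

Eb6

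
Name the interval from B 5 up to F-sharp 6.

B to F spans five letter names (B-C-D-E-F): a fifth.
The perfect fifth spans 7 semitones, and B5 to F#6 is exactly 7 semitones — so this is a perfect fifth.

perfect 5th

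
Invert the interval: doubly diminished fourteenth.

AA2

First reduce the compound doubly diminished fourteenth to its simple form, a doubly diminished seventh.
The rule of nine gives the new number: 9 − 7 = 2, so a seventh becomes a second.
And doubly diminished becomes doubly augmented under inversion, so we get a doubly augmented second.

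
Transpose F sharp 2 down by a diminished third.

The third takes the letter from F down to D.
A diminished third is 2 semitones; 2 semitones down from F#2 gives D##2.

D double-sharp 2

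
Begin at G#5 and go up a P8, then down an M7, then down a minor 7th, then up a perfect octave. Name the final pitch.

B5

A perfect octave up from G#5 is G#6.
Down a major seventh from G#6: A5 (11 semitones down).
A minor seventh down from A5 is B4.
B4 up a perfect octave → B5 (12 semitones).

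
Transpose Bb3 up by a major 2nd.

C4

Counting two letter names up from B lands on C.
A major second spans 2 semitones, so from Bb3 the target pitch is C4.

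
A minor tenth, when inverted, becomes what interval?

major sixth

First reduce the compound minor tenth to its simple form, a minor third.
Interval numbers invert to sum to nine: 3 + 6 = 9, so a third inverts to a sixth.
And minor becomes major under inversion, so we get a major sixth.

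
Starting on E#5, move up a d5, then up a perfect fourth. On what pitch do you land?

Up a diminished fifth from E#5: B5 (6 semitones up).
B5 up a perfect fourth → E6 (5 semitones).

E6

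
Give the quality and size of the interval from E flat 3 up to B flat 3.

P5

E to B spans five letter names (E-F-G-A-B): a fifth.
The perfect fifth spans 7 semitones, and Eb3 to Bb3 is exactly 7 semitones — so this is a perfect fifth.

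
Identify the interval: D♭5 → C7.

major fourteenth

D to C spans seven letter names (D-E-F-G-A-B-C), plus an octave, so the interval is some kind of fourteenth.
The major fourteenth spans 23 semitones, and Db5 to C7 is exactly 23 semitones — so this is a major fourteenth.
(Equivalently, a compound major seventh: a major seventh plus an octave.)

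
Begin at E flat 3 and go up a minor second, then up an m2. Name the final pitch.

Up a minor second from Eb3: Fb3 (1 semitone up).
Fb3 up a minor second → Gbb3 (1 semitone).

G double-flat 3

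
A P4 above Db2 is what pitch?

Counting four letter names up from D lands on G.
A perfect fourth is 5 semitones; 5 semitones up from Db2 gives Gb2.

Gb2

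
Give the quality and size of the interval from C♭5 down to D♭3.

m14

Descending from Cb5 to Db3 is the same interval as ascending Db3 to Cb5.
D to C spans seven letter names (D-E-F-G-A-B-C), plus an octave: a fourteenth.
At 22 semitones, Db3→Cb5 falls one short of a major fourteenth: minor.
(Equivalently, a compound minor seventh: a minor seventh plus an octave.)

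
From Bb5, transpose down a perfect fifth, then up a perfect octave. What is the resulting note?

Down a perfect fifth from Bb5: Eb5 (7 semitones down).
Up a perfect octave from Eb5: Eb6 (12 semitones up).

Eb6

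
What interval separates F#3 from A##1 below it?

diminished thirteenth

Descending from F#3 to A##1 is the same interval as ascending A##1 to F#3.
A to F spans six letter names (A-B-C-D-E-F), plus an octave, so the interval is some kind of thirteenth.
The major thirteenth is 21 semitones; here we have 19, two semitones narrower: diminished.
(Equivalently, a compound diminished sixth: a diminished sixth plus an octave.)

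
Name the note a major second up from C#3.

Two letter names up from C: D.
Moving 2 semitones up from C#3 (the size of a major second) reaches D#3.

D#3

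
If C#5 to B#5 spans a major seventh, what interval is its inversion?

minor 2nd

The rule of nine gives the new number: 9 − 7 = 2, so a seventh becomes a second.
Quality inverts too: major becomes minor. That makes the inversion a minor second.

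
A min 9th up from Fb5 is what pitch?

Gbb6

Two letters up from F (plus an octave) reaches G.
A minor ninth spans 13 semitones, so from Fb5 the target pitch is Gbb6.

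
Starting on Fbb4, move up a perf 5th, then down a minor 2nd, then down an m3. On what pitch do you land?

Gb4

Fbb4 up a perfect fifth → Cbb5 (7 semitones).
A minor second down from Cbb5 is Bbb4.
Down a minor third from Bbb4: Gb4 (3 semitones down).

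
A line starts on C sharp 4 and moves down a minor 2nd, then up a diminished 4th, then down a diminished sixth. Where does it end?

G double-sharp 3

Down a minor second from C#4: B#3 (1 semitone down).
A diminished fourth up from B#3 is E4.
A diminished sixth down from E4 is G##3.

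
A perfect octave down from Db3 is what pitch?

The letter stays D (same as the start), shifted an octave down.
A perfect octave spans 12 semitones, so from Db3 the target pitch is Db2.

Db2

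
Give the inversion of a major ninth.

First reduce the compound major ninth to its simple form, a major second.
Inverted interval numbers add to nine, so a second pairs with a seventh (2 + 7 = 9).
And major becomes minor under inversion, so we get a minor seventh.

minor seventh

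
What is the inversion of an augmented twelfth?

First reduce the compound augmented twelfth to its simple form, an augmented fifth.
Interval numbers invert to sum to nine: 5 + 4 = 9, so a fifth inverts to a fourth.
Quality inverts too: augmented becomes diminished. That makes the inversion a diminished fourth.

diminished 4th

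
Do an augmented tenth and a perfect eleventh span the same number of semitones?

Both span 17 semitones: an augmented tenth and a perfect eleventh are the same chromatic distance.

Yes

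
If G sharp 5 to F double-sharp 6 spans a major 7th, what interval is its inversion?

Interval numbers invert to sum to nine: 7 + 2 = 9, so a seventh inverts to a second.
The quality also flips — major becomes minor — giving a minor second.

minor 2nd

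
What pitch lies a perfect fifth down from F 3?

B flat 2

The fifth takes the letter from F down to B.
A perfect fifth is 7 semitones; 7 semitones down from F3 gives Bb2.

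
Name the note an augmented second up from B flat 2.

C sharp 3

Counting two letter names up from B lands on C.
Moving 3 semitones up from Bb2 (the size of an augmented second) reaches C#3.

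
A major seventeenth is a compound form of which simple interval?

Subtracting seven from the interval number removes an octave: 17 − 14 = 3.
Quality carries through unchanged, so the simple form is a major third.

M3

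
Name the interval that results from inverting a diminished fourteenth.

First reduce the compound diminished fourteenth to its simple form, a diminished seventh.
Inverted interval numbers add to nine, so a seventh pairs with a second (7 + 2 = 9).
And diminished becomes augmented under inversion, so we get an augmented second.

augmented second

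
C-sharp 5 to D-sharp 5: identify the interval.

major second

C to D spans two letter names (C-D): a second.
C#5 to D#5 is 2 semitones, matching the major second exactly, so the quality is major.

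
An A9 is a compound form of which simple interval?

Take out an octave (7 from the number): 9 − 7 = 2.
That makes an augmented ninth a compound augmented second — an octave plus an augmented second.

A2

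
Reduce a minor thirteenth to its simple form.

Subtracting seven from the interval number removes an octave: 13 − 7 = 6.
That makes a minor thirteenth a compound minor sixth — an octave plus a minor sixth.

m6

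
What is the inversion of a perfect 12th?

perfect 4th

First reduce the compound perfect twelfth to its simple form, a perfect fifth.
The rule of nine gives the new number: 9 − 5 = 4, so a fifth becomes a fourth.
Quality inverts too: perfect stays perfect. That makes the inversion a perfect fourth.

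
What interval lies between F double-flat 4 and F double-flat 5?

perfect 8th

F to F is the same letter name, plus an octave — that makes it an octave of some quality.
Fbb4 to Fbb5 is 12 semitones, matching the perfect octave exactly, so the quality is perfect.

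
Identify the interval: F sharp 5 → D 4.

Descending from F#5 to D4 is the same interval as ascending D4 to F#5.
D to F spans three letter names (D-E-F), plus an octave — that makes it a tenth of some quality.
Counting semitones, D4→F#5 is 16, which is the major tenth.
(Equivalently, a compound major third: a major third plus an octave.)

major tenth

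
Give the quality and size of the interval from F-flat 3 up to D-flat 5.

M13

F to D spans six letter names (F-G-A-B-C-D), plus an octave, so the interval is some kind of thirteenth.
Counting semitones, Fb3→Db5 is 21, which is the major thirteenth.
(Equivalently, a compound major sixth: a major sixth plus an octave.)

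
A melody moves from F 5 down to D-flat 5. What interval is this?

Descending from F5 to Db5 is the same interval as ascending Db5 to F5.
D to F spans three letter names (D-E-F): a third.
The major third spans 4 semitones, and Db5 to F5 is exactly 4 semitones — so this is a major third.

M3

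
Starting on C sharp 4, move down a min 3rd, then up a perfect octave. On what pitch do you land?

Down a minor third from C#4: A#3 (3 semitones down).
A perfect octave up from A#3 is A#4.

A sharp 4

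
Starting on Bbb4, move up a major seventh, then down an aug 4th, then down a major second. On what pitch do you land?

Dbb5

Bbb4 up a major seventh → Ab5 (11 semitones).
Down an augmented fourth from Ab5: Ebb5 (6 semitones down).
A major second down from Ebb5 is Dbb5.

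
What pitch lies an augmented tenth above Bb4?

D#6

Three letters up from B (plus an octave) reaches D.
An augmented tenth spans 17 semitones, so from Bb4 the target pitch is D#6.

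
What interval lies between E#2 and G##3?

E to G spans three letter names (E-F-G), plus an octave, so the interval is some kind of tenth.
Counting semitones, E#2→G##3 is 16, which is the major tenth.
(Equivalently, a compound major third: a major third plus an octave.)

major tenth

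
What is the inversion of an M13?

minor third

First reduce the compound major thirteenth to its simple form, a major sixth.
The rule of nine gives the new number: 9 − 6 = 3, so a sixth becomes a third.
And major becomes minor under inversion, so we get a minor third.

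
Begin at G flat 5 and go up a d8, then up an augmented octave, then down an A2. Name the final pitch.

F double-flat 7

A diminished octave up from Gb5 is Gbb6.
Gbb6 up an augmented octave → Gb7 (13 semitones).
An augmented second down from Gb7 is Fbb7.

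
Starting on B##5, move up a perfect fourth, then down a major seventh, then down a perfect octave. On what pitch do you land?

F##4

B##5 up a perfect fourth → E##6 (5 semitones).
A major seventh down from E##6 is F##5.
A perfect octave down from F##5 is F##4.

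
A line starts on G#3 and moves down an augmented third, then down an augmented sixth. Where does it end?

Gbb2

G#3 down an augmented third → Eb3 (5 semitones).
An augmented sixth down from Eb3 is Gbb2.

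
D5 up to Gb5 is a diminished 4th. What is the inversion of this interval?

Inverted interval numbers add to nine, so a fourth pairs with a fifth (4 + 5 = 9).
Quality inverts too: diminished becomes augmented. That makes the inversion an augmented fifth.

augmented 5th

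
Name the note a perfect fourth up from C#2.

F#2

The fourth takes the letter from C up to F.
A perfect fourth is 5 semitones; 5 semitones up from C#2 gives F#2.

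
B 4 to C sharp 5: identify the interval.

B to C spans two letter names (B-C), so the interval is some kind of second.
The major second spans 2 semitones, and B4 to C#5 is exactly 2 semitones — so this is a major second.

M2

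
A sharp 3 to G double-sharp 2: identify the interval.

m9

Descending from A#3 to G##2 is the same interval as ascending G##2 to A#3.
G to A spans two letter names (G-A), plus an octave: a ninth.
At 13 semitones, G##2→A#3 falls one short of a major ninth: minor.
(Equivalently, a compound minor second: a minor second plus an octave.)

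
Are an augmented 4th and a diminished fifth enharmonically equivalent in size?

An augmented fourth = 6 semitones = a diminished fifth; enharmonically equal.

Yes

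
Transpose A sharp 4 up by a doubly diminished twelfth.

The twelfth's letter: A up five letter names plus an octave → E.
Moving 17 semitones up from A#4 (the size of a doubly diminished twelfth) reaches Eb6.

E flat 6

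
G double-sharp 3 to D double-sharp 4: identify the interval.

G to D spans five letter names (G-A-B-C-D), so the interval is some kind of fifth.
Counting semitones, G##3→D##4 is 7, which is the perfect fifth.

perfect 5th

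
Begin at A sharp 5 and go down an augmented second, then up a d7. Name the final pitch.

An augmented second down from A#5 is G5.
A diminished seventh up from G5 is Fb6.

F flat 6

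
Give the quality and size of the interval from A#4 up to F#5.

minor 6th

A to F spans six letter names (A-B-C-D-E-F), so the interval is some kind of sixth.
A major sixth would be 9 semitones, but A#4 to F#5 is 8 — one semitone narrower, making it a minor sixth.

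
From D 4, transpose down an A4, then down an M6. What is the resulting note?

An augmented fourth down from D4 is Ab3.
Ab3 down a major sixth → Cb3 (9 semitones).

C flat 3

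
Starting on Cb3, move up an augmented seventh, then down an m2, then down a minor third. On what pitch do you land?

Up an augmented seventh from Cb3: B3 (12 semitones up).
A minor second down from B3 is A#3.
A#3 down a minor third → F##3 (3 semitones).

F##3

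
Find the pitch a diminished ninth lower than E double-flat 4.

D 3

Two letters down from E (plus an octave) reaches D.
Moving 12 semitones down from Ebb4 (the size of a diminished ninth) reaches D3.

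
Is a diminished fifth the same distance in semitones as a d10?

A diminished fifth spans 6 semitones; a diminished tenth spans 14 semitones. They differ by 8.

No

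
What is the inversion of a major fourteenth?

minor 2nd

First reduce the compound major fourteenth to its simple form, a major seventh.
Inverted interval numbers add to nine, so a seventh pairs with a second (7 + 2 = 9).
The quality also flips — major becomes minor — giving a minor second.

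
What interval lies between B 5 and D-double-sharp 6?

B to D spans three letter names (B-C-D) — that makes it a third of some quality.
B5 to D##6 spans 5 semitones — one semitone wider than the major third (4) — giving an augmented third.

augmented third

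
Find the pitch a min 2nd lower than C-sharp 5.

The second takes the letter from C down to B.
A minor second is 1 semitone; 1 semitone down from C#5 gives B#4.

B-sharp 4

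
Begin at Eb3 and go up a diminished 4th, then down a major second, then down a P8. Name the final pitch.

Up a diminished fourth from Eb3: Abb3 (4 semitones up).
Down a major second from Abb3: Gbb3 (2 semitones down).
Down a perfect octave from Gbb3: Gbb2 (12 semitones down).

Gbb2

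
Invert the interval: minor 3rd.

major 6th

The rule of nine gives the new number: 9 − 3 = 6, so a third becomes a sixth.
The quality also flips — minor becomes major — giving a major sixth.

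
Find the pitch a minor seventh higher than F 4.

The seventh takes the letter from F up to E.
Moving 10 semitones up from F4 (the size of a minor seventh) reaches Eb5.

E flat 5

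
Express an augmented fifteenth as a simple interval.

Subtracting seven from the interval number removes an octave: 15 − 7 = 8.
So an augmented fifteenth is an octave plus an augmented octave. The quality is unchanged.

A8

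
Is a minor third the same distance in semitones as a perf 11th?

A minor third spans 3 semitones; a perfect eleventh spans 17 semitones. They differ by 14.

No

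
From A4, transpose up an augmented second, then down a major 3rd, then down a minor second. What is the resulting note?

F##4

A4 up an augmented second → B#4 (3 semitones).
B#4 down a major third → G#4 (4 semitones).
A minor second down from G#4 is F##4.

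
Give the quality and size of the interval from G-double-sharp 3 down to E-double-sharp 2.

Descending from G##3 to E##2 is the same interval as ascending E##2 to G##3.
E to G spans three letter names (E-F-G), plus an octave: a tenth.
E##2 to G##3 is 15 semitones, a half step short of the major tenth (16), so this is minor.
(Equivalently, a compound minor third: a minor third plus an octave.)

minor tenth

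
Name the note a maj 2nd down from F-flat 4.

Counting two letter names down from F lands on E.
A major second is 2 semitones; 2 semitones down from Fb4 gives Ebb4.

E-double-flat 4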